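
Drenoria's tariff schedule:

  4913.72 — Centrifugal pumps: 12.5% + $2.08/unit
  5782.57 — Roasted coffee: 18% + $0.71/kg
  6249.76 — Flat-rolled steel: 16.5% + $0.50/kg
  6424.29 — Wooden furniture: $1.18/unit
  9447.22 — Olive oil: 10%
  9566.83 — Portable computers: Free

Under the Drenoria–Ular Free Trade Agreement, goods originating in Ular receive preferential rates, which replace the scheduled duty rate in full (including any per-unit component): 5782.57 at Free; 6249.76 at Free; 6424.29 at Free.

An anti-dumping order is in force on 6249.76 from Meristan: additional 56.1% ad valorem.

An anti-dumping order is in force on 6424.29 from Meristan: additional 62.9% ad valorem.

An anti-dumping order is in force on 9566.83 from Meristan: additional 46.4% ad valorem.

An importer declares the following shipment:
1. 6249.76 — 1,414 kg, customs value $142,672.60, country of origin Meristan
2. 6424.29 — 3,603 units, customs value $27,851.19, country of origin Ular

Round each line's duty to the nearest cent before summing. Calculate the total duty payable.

Line 1 (6249.76, Meristan, 1,414 kg, $142,672.60):
Base rate for 6249.76 is 16.5% + $0.50/kg.
6249.76 has an FTA preferential rate, but origin Meristan is not Ular; base rate stands.
Additional duty on 6249.76 from Meristan: +56.1%. Applied ad valorem rate: 16.5% + 56.1% = 72.6%.
Duty = $142,672.60 × 72.6% + 1,414 × $0.50 = $104,287.31.
Line 2 (6424.29, Ular, 3,603 units, $27,851.19):
Base rate for 6424.29 is $1.18/unit.
Origin Ular qualifies under the Drenoria–Ular agreement and 6424.29 is covered: preferential rate Free applies instead.
The additional-duty order on 6424.29 targets Meristan, not Ular; it does not apply.
Duty = $27,851.19 × 0% = $0.00.
Total = $104,287.31 + $0.00 = $104,287.31.

$104,287.31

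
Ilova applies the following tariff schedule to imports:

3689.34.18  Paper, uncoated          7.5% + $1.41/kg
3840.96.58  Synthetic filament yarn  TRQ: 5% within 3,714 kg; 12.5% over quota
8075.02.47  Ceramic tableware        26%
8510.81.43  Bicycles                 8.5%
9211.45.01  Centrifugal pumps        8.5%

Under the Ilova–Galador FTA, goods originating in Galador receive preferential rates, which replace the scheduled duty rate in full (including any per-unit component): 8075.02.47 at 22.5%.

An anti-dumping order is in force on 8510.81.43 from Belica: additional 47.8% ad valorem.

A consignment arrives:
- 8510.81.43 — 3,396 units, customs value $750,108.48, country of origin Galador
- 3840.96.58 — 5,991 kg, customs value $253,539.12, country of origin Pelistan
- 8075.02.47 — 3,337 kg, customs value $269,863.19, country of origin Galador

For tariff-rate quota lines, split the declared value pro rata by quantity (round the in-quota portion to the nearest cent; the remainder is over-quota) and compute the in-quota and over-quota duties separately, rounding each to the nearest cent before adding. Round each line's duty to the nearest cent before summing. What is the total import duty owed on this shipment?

Line 1 (8510.81.43, Galador, 3,396 units, $750,108.48):
Base rate for 8510.81.43 is 8.5%.
Origin Galador is the FTA partner but 8510.81.43 is not on the preference list; base rate stands.
The additional-duty order on 8510.81.43 targets Belica, not Galador; it does not apply.
Duty = $750,108.48 × 8.5% = $63,759.22.
Line 2 (3840.96.58, Pelistan, 5,991 kg, $253,539.12):
Code 3840.96.58 is under a tariff-rate quota (threshold 3,714 kg). In-quota: 3,714 kg at 5%; over-quota: 2,277 kg at 12.5%.
Pro-rata value split: in-quota = $253,539.12 × 3,714/5,991 = $157,176.48; over-quota = $253,539.12 − $157,176.48 = $96,362.64.
In-quota duty = $157,176.48 × 5% = $7,858.82. Over-quota duty = $96,362.64 × 12.5% = $12,045.33.
Line duty = $7,858.82 + $12,045.33 = $19,904.15.
Line 3 (8075.02.47, Galador, 3,337 kg, $269,863.19):
Base rate for 8075.02.47 is 26%.
Origin Galador qualifies under the Ilova–Galador agreement and 8075.02.47 is covered: preferential rate 22.5% applies instead.
Duty = $269,863.19 × 22.5% = $60,719.22.
Total = $63,759.22 + $19,904.15 + $60,719.22 = $144,382.59.

$144,382.59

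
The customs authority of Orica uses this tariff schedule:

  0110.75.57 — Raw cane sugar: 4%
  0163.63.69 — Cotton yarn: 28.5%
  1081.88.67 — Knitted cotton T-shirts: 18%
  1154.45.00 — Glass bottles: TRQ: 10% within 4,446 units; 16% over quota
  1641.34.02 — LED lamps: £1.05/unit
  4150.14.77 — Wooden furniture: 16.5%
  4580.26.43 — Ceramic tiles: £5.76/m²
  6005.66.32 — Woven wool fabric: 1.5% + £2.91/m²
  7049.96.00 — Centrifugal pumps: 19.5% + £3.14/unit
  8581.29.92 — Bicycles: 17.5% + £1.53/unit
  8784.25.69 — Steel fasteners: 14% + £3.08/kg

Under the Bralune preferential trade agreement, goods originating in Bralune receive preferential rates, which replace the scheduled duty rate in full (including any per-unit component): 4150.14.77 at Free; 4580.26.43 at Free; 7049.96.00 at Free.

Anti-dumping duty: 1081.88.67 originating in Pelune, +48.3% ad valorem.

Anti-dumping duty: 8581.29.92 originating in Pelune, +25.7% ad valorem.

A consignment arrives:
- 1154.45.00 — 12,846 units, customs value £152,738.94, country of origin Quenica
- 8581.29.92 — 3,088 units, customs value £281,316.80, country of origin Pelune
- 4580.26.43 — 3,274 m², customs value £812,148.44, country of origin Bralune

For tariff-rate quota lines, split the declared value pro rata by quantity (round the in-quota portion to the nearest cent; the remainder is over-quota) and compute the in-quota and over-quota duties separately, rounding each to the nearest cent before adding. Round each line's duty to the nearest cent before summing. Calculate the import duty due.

Line 1 (1154.45.00, Quenica, 12,846 units, £152,738.94):
Code 1154.45.00 is under a tariff-rate quota (threshold 4,446 units). In-quota: 4,446 units at 10%; over-quota: 8,400 units at 16%.
Pro-rata value split: in-quota = £152,738.94 × 4,446/12,846 = £52,862.94; over-quota = £152,738.94 − £52,862.94 = £99,876.00.
In-quota duty = £52,862.94 × 10% = £5,286.29. Over-quota duty = £99,876.00 × 16% = £15,980.16.
Line duty = £5,286.29 + £15,980.16 = £21,266.45.
Line 2 (8581.29.92, Pelune, 3,088 units, £281,316.80):
Base rate for 8581.29.92 is 17.5% + £1.53/unit.
Additional duty on 8581.29.92 from Pelune: +25.7%. Applied ad valorem rate: 17.5% + 25.7% = 43.2%.
Duty = £281,316.80 × 43.2% + 3,088 × £1.53 = £126,253.50.
Line 3 (4580.26.43, Bralune, 3,274 m², £812,148.44):
Base rate for 4580.26.43 is £5.76/m².
Origin Bralune qualifies under the Orica–Bralune agreement and 4580.26.43 is covered: preferential rate Free applies instead.
Duty = £812,148.44 × 0% = £0.00.
Total = £21,266.45 + £126,253.50 + £0.00 = £147,519.95.

£147,519.95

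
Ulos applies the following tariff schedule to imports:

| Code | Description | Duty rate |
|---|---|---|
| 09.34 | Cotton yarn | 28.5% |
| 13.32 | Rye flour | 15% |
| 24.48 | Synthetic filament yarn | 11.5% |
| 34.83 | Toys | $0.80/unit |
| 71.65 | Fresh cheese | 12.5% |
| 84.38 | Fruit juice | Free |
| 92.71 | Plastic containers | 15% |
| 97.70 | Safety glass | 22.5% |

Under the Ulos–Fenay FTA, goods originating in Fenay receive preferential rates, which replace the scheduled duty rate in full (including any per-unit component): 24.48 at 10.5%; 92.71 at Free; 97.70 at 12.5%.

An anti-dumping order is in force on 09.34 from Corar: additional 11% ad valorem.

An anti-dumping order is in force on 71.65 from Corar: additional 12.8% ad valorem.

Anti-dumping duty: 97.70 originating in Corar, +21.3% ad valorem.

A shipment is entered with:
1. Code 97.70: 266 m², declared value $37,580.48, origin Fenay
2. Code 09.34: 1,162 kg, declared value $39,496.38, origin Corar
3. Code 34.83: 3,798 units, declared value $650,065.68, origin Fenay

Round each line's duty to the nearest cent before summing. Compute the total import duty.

$23,337.03

Line 1 (97.70, Fenay, 266 m², $37,580.48):
Base rate for 97.70 is 22.5%.
Origin Fenay qualifies under the Ulos–Fenay agreement and 97.70 is covered: preferential rate 12.5% applies instead.
The additional-duty order on 97.70 targets Corar, not Fenay; it does not apply.
Duty = $37,580.48 × 12.5% = $4,697.56.
Line 2 (09.34, Corar, 1,162 kg, $39,496.38):
Base rate for 09.34 is 28.5%.
Additional duty on 09.34 from Corar: +11%. Applied ad valorem rate: 28.5% + 11% = 39.5%.
Duty = $39,496.38 × 39.5% = $15,601.07.
Line 3 (34.83, Fenay, 3,798 units, $650,065.68):
Base rate for 34.83 is $0.80/unit.
Origin Fenay is the FTA partner but 34.83 is not on the preference list; base rate stands.
Duty = 3,798 × $0.80 = $3,038.40.
Total = $4,697.56 + $15,601.07 + $3,038.40 = $23,337.03.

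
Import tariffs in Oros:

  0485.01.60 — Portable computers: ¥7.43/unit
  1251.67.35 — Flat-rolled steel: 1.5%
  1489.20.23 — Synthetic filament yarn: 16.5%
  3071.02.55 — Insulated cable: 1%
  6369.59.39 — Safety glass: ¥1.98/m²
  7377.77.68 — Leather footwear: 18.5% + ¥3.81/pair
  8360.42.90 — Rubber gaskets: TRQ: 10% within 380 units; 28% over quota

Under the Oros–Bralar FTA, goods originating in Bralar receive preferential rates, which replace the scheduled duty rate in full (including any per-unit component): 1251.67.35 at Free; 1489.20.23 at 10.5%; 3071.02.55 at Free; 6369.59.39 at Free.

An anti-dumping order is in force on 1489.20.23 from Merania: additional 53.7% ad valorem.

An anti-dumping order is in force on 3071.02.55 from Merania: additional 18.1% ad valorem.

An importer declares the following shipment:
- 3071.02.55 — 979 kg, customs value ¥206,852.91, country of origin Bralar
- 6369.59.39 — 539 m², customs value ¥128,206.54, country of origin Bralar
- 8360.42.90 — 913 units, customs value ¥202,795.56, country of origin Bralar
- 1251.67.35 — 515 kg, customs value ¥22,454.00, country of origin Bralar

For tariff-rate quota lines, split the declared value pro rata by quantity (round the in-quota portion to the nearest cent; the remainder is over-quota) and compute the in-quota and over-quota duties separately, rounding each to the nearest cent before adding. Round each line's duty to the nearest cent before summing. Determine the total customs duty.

Line 1 (3071.02.55, Bralar, 979 kg, ¥206,852.91):
Base rate for 3071.02.55 is 1%.
Origin Bralar qualifies under the Oros–Bralar agreement and 3071.02.55 is covered: preferential rate Free applies instead.
The additional-duty order on 3071.02.55 targets Merania, not Bralar; it does not apply.
Duty = ¥206,852.91 × 0% = ¥0.00.
Line 2 (6369.59.39, Bralar, 539 m², ¥128,206.54):
Base rate for 6369.59.39 is ¥1.98/m².
Origin Bralar qualifies under the Oros–Bralar agreement and 6369.59.39 is covered: preferential rate Free applies instead.
Duty = ¥128,206.54 × 0% = ¥0.00.
Line 3 (8360.42.90, Bralar, 913 units, ¥202,795.56):
Code 8360.42.90 is under a tariff-rate quota (threshold 380 units). In-quota: 380 units at 10%; over-quota: 533 units at 28%.
Pro-rata value split: in-quota = ¥202,795.56 × 380/913 = ¥84,405.60; over-quota = ¥202,795.56 − ¥84,405.60 = ¥118,389.96.
In-quota duty = ¥84,405.60 × 10% = ¥8,440.56. Over-quota duty = ¥118,389.96 × 28% = ¥33,149.19.
Line duty = ¥8,440.56 + ¥33,149.19 = ¥41,589.75.
Line 4 (1251.67.35, Bralar, 515 kg, ¥22,454.00):
Base rate for 1251.67.35 is 1.5%.
Origin Bralar qualifies under the Oros–Bralar agreement and 1251.67.35 is covered: preferential rate Free applies instead.
Duty = ¥22,454.00 × 0% = ¥0.00.
Total = ¥0.00 + ¥0.00 + ¥41,589.75 + ¥0.00 = ¥41,589.75.

¥41,589.75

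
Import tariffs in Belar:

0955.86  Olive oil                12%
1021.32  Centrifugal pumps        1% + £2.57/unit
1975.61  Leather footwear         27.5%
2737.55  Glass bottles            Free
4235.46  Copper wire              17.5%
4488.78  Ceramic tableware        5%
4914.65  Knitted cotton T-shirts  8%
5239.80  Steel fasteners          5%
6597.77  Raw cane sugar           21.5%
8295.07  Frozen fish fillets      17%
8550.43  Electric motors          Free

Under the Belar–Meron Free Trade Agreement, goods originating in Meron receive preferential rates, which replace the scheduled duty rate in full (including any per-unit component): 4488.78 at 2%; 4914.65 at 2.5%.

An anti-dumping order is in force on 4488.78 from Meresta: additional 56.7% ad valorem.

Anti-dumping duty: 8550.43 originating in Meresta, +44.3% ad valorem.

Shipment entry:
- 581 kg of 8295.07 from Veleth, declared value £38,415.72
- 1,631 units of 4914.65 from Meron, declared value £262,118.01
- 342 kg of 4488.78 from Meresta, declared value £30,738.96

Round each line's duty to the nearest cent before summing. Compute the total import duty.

Line 1 (8295.07, Veleth, 581 kg, £38,415.72):
Base rate for 8295.07 is 17%.
Duty = £38,415.72 × 17% = £6,530.67.
Line 2 (4914.65, Meron, 1,631 units, £262,118.01):
Base rate for 4914.65 is 8%.
Origin Meron qualifies under the Belar–Meron agreement and 4914.65 is covered: preferential rate 2.5% applies instead.
Duty = £262,118.01 × 2.5% = £6,552.95.
Line 3 (4488.78, Meresta, 342 kg, £30,738.96):
Base rate for 4488.78 is 5%.
4488.78 has an FTA preferential rate, but origin Meresta is not Meron; base rate stands.
Additional duty on 4488.78 from Meresta: +56.7%. Applied ad valorem rate: 5% + 56.7% = 61.7%.
Duty = £30,738.96 × 61.7% = £18,965.94.
Total = £6,530.67 + £6,552.95 + £18,965.94 = £32,049.56.

£32,049.56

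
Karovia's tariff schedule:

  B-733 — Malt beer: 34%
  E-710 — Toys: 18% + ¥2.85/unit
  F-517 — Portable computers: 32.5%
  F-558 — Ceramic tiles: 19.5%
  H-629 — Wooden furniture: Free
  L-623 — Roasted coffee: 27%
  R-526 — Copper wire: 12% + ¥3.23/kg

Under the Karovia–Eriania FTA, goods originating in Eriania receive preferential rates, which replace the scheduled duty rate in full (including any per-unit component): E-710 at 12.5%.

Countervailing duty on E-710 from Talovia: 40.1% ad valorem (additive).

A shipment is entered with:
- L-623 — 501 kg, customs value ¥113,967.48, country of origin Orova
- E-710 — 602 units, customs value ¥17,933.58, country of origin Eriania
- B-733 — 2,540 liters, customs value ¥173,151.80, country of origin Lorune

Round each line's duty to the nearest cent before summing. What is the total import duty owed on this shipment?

Line 1 (L-623, Orova, 501 kg, ¥113,967.48):
Base rate for L-623 is 27%.
Duty = ¥113,967.48 × 27% = ¥30,771.22.
Line 2 (E-710, Eriania, 602 units, ¥17,933.58):
Base rate for E-710 is 18% + ¥2.85/unit.
Origin Eriania qualifies under the Karovia–Eriania agreement and E-710 is covered: preferential rate 12.5% applies instead.
The additional-duty order on E-710 targets Talovia, not Eriania; it does not apply.
Duty = ¥17,933.58 × 12.5% = ¥2,241.70.
Line 3 (B-733, Lorune, 2,540 liters, ¥173,151.80):
Base rate for B-733 is 34%.
Duty = ¥173,151.80 × 34% = ¥58,871.61.
Total = ¥30,771.22 + ¥2,241.70 + ¥58,871.61 = ¥91,884.53.

¥91,884.53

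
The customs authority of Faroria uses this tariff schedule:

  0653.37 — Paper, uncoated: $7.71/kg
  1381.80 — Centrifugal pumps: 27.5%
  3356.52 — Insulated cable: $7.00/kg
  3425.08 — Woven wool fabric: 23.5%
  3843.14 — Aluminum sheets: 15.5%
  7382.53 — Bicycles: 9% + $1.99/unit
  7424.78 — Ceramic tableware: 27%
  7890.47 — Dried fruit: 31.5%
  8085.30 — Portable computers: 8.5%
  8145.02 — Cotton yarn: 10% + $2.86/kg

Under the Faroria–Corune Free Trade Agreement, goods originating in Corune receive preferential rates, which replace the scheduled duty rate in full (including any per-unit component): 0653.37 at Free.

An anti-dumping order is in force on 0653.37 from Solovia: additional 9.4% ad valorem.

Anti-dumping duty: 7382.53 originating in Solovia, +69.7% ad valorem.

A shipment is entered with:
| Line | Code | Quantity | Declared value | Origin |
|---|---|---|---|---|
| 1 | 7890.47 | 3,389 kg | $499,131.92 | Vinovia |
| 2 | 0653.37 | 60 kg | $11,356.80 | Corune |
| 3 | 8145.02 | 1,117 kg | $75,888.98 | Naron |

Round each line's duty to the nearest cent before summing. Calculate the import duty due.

Line 1 (7890.47, Vinovia, 3,389 kg, $499,131.92):
Base rate for 7890.47 is 31.5%.
Duty = $499,131.92 × 31.5% = $157,226.55.
Line 2 (0653.37, Corune, 60 kg, $11,356.80):
Base rate for 0653.37 is $7.71/kg.
Origin Corune qualifies under the Faroria–Corune agreement and 0653.37 is covered: preferential rate Free applies instead.
The additional-duty order on 0653.37 targets Solovia, not Corune; it does not apply.
Duty = $11,356.80 × 0% = $0.00.
Line 3 (8145.02, Naron, 1,117 kg, $75,888.98):
Base rate for 8145.02 is 10% + $2.86/kg.
Duty = $75,888.98 × 10% + 1,117 × $2.86 = $10,783.52.
Total = $157,226.55 + $0.00 + $10,783.52 = $168,010.07.

$168,010.07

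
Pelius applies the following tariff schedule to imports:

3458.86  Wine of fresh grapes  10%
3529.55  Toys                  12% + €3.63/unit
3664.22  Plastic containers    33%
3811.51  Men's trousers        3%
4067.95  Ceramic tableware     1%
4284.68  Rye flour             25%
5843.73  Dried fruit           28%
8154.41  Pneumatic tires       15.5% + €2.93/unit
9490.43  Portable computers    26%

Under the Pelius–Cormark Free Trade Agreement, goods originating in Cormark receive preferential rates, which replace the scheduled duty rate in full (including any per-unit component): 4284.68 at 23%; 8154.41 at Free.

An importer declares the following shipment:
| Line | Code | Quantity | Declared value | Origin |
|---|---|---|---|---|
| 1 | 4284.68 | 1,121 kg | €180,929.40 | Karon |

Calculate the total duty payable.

Line 1 (4284.68, Karon, 1,121 kg, €180,929.40):
Base rate for 4284.68 is 25%.
4284.68 has an FTA preferential rate, but origin Karon is not Cormark; base rate stands.
Duty = €180,929.40 × 25% = €45,232.35.

€45,232.35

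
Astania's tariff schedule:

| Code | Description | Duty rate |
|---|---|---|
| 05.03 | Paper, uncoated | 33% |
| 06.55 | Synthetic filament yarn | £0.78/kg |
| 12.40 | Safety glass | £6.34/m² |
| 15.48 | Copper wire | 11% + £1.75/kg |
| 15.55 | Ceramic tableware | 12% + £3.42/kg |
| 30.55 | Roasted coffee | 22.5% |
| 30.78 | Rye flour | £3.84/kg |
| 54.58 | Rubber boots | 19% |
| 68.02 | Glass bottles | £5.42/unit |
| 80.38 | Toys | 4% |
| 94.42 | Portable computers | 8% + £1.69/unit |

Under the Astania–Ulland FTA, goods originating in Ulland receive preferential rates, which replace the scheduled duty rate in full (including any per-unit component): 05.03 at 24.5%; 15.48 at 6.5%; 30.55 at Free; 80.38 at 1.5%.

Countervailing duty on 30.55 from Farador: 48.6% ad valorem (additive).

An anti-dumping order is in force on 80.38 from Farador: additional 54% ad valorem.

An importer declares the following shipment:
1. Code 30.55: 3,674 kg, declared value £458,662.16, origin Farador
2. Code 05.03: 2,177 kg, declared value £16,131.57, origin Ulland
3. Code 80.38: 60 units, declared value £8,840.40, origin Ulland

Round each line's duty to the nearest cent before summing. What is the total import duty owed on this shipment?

£330,193.64

Line 1 (30.55, Farador, 3,674 kg, £458,662.16):
Base rate for 30.55 is 22.5%.
30.55 has an FTA preferential rate, but origin Farador is not Ulland; base rate stands.
Additional duty on 30.55 from Farador: +48.6%. Applied ad valorem rate: 22.5% + 48.6% = 71.1%.
Duty = £458,662.16 × 71.1% = £326,108.80.
Line 2 (05.03, Ulland, 2,177 kg, £16,131.57):
Base rate for 05.03 is 33%.
Origin Ulland qualifies under the Astania–Ulland agreement and 05.03 is covered: preferential rate 24.5% applies instead.
Duty = £16,131.57 × 24.5% = £3,952.23.
Line 3 (80.38, Ulland, 60 units, £8,840.40):
Base rate for 80.38 is 4%.
Origin Ulland qualifies under the Astania–Ulland agreement and 80.38 is covered: preferential rate 1.5% applies instead.
The additional-duty order on 80.38 targets Farador, not Ulland; it does not apply.
Duty = £8,840.40 × 1.5% = £132.61.
Total = £326,108.80 + £3,952.23 + £132.61 = £330,193.64.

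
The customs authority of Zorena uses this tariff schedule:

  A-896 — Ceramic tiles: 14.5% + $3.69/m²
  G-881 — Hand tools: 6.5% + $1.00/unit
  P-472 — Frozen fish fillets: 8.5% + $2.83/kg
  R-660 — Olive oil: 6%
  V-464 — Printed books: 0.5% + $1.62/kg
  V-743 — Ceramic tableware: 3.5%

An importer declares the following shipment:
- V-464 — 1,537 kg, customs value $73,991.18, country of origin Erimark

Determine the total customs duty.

Line 1 (V-464, Erimark, 1,537 kg, $73,991.18):
Base rate for V-464 is 0.5% + $1.62/kg.
Duty = $73,991.18 × 0.5% + 1,537 × $1.62 = $2,859.90.

$2,859.90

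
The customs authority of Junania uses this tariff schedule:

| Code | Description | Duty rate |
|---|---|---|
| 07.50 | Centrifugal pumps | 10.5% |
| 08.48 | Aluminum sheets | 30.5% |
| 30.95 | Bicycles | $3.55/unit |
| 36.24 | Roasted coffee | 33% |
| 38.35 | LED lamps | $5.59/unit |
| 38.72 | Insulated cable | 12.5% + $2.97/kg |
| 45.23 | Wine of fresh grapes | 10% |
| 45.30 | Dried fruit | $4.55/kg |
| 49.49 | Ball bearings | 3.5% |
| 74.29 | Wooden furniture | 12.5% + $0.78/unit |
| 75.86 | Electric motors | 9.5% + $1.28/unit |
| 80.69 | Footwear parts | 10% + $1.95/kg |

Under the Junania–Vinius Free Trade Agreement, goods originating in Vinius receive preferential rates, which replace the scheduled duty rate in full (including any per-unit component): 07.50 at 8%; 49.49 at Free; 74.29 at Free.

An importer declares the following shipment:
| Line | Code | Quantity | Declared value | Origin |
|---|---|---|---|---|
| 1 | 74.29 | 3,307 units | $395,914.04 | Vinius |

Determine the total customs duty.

$0.00

Line 1 (74.29, Vinius, 3,307 units, $395,914.04):
Base rate for 74.29 is 12.5% + $0.78/unit.
Origin Vinius qualifies under the Junania–Vinius agreement and 74.29 is covered: preferential rate Free applies instead.
Duty = $395,914.04 × 0% = $0.00.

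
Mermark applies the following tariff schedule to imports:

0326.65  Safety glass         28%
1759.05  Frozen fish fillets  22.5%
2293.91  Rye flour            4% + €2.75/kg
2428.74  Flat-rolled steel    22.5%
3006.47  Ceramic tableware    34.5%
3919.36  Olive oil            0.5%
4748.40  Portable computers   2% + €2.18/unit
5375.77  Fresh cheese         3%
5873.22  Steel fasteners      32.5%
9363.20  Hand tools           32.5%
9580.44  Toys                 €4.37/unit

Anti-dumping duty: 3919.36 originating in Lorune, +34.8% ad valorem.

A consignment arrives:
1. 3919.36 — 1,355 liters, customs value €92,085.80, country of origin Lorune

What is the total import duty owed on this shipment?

Line 1 (3919.36, Lorune, 1,355 liters, €92,085.80):
Base rate for 3919.36 is 0.5%.
Additional duty on 3919.36 from Lorune: +34.8%. Applied ad valorem rate: 0.5% + 34.8% = 35.3%.
Duty = €92,085.80 × 35.3% = €32,506.29.

€32,506.29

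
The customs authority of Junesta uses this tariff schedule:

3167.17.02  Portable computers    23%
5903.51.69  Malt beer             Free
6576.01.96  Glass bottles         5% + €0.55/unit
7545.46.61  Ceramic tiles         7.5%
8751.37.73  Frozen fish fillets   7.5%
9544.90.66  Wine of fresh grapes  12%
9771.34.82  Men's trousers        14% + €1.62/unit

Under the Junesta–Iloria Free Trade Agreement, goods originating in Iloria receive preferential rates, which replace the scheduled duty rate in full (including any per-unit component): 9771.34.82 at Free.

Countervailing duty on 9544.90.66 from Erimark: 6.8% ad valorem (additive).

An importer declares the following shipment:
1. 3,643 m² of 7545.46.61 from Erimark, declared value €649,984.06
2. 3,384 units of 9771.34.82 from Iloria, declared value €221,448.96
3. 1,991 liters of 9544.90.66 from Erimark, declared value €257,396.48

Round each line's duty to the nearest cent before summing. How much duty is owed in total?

€97,139.34

Line 1 (7545.46.61, Erimark, 3,643 m², €649,984.06):
Base rate for 7545.46.61 is 7.5%.
Duty = €649,984.06 × 7.5% = €48,748.80.
Line 2 (9771.34.82, Iloria, 3,384 units, €221,448.96):
Base rate for 9771.34.82 is 14% + €1.62/unit.
Origin Iloria qualifies under the Junesta–Iloria agreement and 9771.34.82 is covered: preferential rate Free applies instead.
Duty = €221,448.96 × 0% = €0.00.
Line 3 (9544.90.66, Erimark, 1,991 liters, €257,396.48):
Base rate for 9544.90.66 is 12%.
Additional duty on 9544.90.66 from Erimark: +6.8%. Applied ad valorem rate: 12% + 6.8% = 18.8%.
Duty = €257,396.48 × 18.8% = €48,390.54.
Total = €48,748.80 + €0.00 + €48,390.54 = €97,139.34.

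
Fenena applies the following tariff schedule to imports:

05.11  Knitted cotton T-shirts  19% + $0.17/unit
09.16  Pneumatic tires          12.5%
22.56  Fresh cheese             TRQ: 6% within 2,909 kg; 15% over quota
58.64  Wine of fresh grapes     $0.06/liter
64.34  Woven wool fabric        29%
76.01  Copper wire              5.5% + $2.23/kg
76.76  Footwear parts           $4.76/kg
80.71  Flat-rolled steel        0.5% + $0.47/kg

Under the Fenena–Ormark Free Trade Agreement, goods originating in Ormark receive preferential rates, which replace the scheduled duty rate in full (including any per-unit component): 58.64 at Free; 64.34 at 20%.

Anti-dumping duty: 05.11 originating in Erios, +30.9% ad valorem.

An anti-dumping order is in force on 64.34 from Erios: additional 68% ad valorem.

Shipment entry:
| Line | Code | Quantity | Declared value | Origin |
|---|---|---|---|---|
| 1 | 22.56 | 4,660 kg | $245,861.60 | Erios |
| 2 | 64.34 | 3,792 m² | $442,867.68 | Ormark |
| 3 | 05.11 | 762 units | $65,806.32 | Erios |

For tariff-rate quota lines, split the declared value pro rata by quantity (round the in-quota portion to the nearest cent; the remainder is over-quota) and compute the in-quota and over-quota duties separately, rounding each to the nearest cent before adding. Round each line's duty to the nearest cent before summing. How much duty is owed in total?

Line 1 (22.56, Erios, 4,660 kg, $245,861.60):
Code 22.56 is under a tariff-rate quota (threshold 2,909 kg). In-quota: 2,909 kg at 6%; over-quota: 1,751 kg at 15%.
Pro-rata value split: in-quota = $245,861.60 × 2,909/4,660 = $153,478.84; over-quota = $245,861.60 − $153,478.84 = $92,382.76.
In-quota duty = $153,478.84 × 6% = $9,208.73. Over-quota duty = $92,382.76 × 15% = $13,857.41.
Line duty = $9,208.73 + $13,857.41 = $23,066.14.
Line 2 (64.34, Ormark, 3,792 m², $442,867.68):
Base rate for 64.34 is 29%.
Origin Ormark qualifies under the Fenena–Ormark agreement and 64.34 is covered: preferential rate 20% applies instead.
The additional-duty order on 64.34 targets Erios, not Ormark; it does not apply.
Duty = $442,867.68 × 20% = $88,573.54.
Line 3 (05.11, Erios, 762 units, $65,806.32):
Base rate for 05.11 is 19% + $0.17/unit.
Additional duty on 05.11 from Erios: +30.9%. Applied ad valorem rate: 19% + 30.9% = 49.9%.
Duty = $65,806.32 × 49.9% + 762 × $0.17 = $32,966.89.
Total = $23,066.14 + $88,573.54 + $32,966.89 = $144,606.57.

$144,606.57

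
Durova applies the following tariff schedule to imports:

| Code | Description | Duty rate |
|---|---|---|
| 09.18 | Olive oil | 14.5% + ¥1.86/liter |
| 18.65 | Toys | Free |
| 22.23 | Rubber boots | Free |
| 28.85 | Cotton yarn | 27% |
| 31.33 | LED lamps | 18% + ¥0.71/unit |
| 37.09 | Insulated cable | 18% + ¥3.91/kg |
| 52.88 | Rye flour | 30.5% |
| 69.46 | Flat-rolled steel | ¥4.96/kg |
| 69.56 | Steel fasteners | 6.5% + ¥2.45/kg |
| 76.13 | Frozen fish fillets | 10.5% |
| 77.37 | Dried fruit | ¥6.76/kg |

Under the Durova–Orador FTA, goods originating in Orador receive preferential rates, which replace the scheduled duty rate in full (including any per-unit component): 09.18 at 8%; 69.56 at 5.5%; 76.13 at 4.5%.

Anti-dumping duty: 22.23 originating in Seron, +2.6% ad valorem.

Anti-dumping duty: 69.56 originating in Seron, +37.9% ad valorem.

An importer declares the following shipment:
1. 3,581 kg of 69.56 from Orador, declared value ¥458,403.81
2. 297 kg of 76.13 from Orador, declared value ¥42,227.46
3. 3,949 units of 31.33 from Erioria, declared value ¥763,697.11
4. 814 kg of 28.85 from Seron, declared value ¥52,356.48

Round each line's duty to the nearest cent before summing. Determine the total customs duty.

Line 1 (69.56, Orador, 3,581 kg, ¥458,403.81):
Base rate for 69.56 is 6.5% + ¥2.45/kg.
Origin Orador qualifies under the Durova–Orador agreement and 69.56 is covered: preferential rate 5.5% applies instead.
The additional-duty order on 69.56 targets Seron, not Orador; it does not apply.
Duty = ¥458,403.81 × 5.5% = ¥25,212.21.
Line 2 (76.13, Orador, 297 kg, ¥42,227.46):
Base rate for 76.13 is 10.5%.
Origin Orador qualifies under the Durova–Orador agreement and 76.13 is covered: preferential rate 4.5% applies instead.
Duty = ¥42,227.46 × 4.5% = ¥1,900.24.
Line 3 (31.33, Erioria, 3,949 units, ¥763,697.11):
Base rate for 31.33 is 18% + ¥0.71/unit.
Duty = ¥763,697.11 × 18% + 3,949 × ¥0.71 = ¥140,269.27.
Line 4 (28.85, Seron, 814 kg, ¥52,356.48):
Base rate for 28.85 is 27%.
Duty = ¥52,356.48 × 27% = ¥14,136.25.
Total = ¥25,212.21 + ¥1,900.24 + ¥140,269.27 + ¥14,136.25 = ¥181,517.97.

¥181,517.97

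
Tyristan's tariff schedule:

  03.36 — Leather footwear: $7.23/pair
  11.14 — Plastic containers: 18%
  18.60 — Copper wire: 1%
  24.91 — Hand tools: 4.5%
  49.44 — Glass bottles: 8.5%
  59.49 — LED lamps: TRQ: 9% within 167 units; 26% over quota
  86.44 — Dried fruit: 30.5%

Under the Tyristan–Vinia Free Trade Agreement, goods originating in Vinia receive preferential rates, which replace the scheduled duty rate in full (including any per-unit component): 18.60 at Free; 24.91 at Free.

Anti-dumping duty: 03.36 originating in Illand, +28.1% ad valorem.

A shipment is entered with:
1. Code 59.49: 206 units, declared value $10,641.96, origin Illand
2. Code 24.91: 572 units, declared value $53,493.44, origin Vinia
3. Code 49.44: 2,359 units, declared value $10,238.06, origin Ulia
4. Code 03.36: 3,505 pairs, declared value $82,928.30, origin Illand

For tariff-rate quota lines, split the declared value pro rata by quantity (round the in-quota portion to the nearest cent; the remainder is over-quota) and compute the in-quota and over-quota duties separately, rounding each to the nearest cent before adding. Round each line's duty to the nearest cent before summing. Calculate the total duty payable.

Line 1 (59.49, Illand, 206 units, $10,641.96):
Code 59.49 is under a tariff-rate quota (threshold 167 units). In-quota: 167 units at 9%; over-quota: 39 units at 26%.
Pro-rata value split: in-quota = $10,641.96 × 167/206 = $8,627.22; over-quota = $10,641.96 − $8,627.22 = $2,014.74.
In-quota duty = $8,627.22 × 9% = $776.45. Over-quota duty = $2,014.74 × 26% = $523.83.
Line duty = $776.45 + $523.83 = $1,300.28.
Line 2 (24.91, Vinia, 572 units, $53,493.44):
Base rate for 24.91 is 4.5%.
Origin Vinia qualifies under the Tyristan–Vinia agreement and 24.91 is covered: preferential rate Free applies instead.
Duty = $53,493.44 × 0% = $0.00.
Line 3 (49.44, Ulia, 2,359 units, $10,238.06):
Base rate for 49.44 is 8.5%.
Duty = $10,238.06 × 8.5% = $870.24.
Line 4 (03.36, Illand, 3,505 pairs, $82,928.30):
Base rate for 03.36 is $7.23/pair.
Additional duty on 03.36 from Illand: +28.1% ad valorem. Applied ad valorem rate = 28.1%.
Duty = $82,928.30 × 28.1% + 3,505 × $7.23 = $48,644.00.
Total = $1,300.28 + $0.00 + $870.24 + $48,644.00 = $50,814.52.

$50,814.52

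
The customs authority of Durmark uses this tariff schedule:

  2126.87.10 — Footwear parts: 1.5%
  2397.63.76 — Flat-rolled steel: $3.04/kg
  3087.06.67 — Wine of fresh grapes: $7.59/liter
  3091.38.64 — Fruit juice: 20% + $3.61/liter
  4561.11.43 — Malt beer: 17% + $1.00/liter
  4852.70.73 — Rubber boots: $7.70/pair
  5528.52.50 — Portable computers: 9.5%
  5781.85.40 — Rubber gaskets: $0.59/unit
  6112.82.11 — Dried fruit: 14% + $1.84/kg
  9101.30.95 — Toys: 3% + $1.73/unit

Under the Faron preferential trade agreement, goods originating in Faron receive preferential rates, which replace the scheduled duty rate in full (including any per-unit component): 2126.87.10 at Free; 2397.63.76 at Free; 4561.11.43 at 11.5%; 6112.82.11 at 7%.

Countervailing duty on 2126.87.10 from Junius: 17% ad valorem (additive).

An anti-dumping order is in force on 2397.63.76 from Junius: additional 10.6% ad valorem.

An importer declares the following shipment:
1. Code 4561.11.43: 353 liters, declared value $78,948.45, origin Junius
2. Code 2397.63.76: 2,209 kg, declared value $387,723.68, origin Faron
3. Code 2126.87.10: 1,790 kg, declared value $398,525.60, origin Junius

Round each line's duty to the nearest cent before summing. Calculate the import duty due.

$87,501.48

Line 1 (4561.11.43, Junius, 353 liters, $78,948.45):
Base rate for 4561.11.43 is 17% + $1.00/liter.
4561.11.43 has an FTA preferential rate, but origin Junius is not Faron; base rate stands.
Duty = $78,948.45 × 17% + 353 × $1.00 = $13,774.24.
Line 2 (2397.63.76, Faron, 2,209 kg, $387,723.68):
Base rate for 2397.63.76 is $3.04/kg.
Origin Faron qualifies under the Durmark–Faron agreement and 2397.63.76 is covered: preferential rate Free applies instead.
The additional-duty order on 2397.63.76 targets Junius, not Faron; it does not apply.
Duty = $387,723.68 × 0% = $0.00.
Line 3 (2126.87.10, Junius, 1,790 kg, $398,525.60):
Base rate for 2126.87.10 is 1.5%.
2126.87.10 has an FTA preferential rate, but origin Junius is not Faron; base rate stands.
Additional duty on 2126.87.10 from Junius: +17%. Applied ad valorem rate: 1.5% + 17% = 18.5%.
Duty = $398,525.60 × 18.5% = $73,727.24.
Total = $13,774.24 + $0.00 + $73,727.24 = $87,501.48.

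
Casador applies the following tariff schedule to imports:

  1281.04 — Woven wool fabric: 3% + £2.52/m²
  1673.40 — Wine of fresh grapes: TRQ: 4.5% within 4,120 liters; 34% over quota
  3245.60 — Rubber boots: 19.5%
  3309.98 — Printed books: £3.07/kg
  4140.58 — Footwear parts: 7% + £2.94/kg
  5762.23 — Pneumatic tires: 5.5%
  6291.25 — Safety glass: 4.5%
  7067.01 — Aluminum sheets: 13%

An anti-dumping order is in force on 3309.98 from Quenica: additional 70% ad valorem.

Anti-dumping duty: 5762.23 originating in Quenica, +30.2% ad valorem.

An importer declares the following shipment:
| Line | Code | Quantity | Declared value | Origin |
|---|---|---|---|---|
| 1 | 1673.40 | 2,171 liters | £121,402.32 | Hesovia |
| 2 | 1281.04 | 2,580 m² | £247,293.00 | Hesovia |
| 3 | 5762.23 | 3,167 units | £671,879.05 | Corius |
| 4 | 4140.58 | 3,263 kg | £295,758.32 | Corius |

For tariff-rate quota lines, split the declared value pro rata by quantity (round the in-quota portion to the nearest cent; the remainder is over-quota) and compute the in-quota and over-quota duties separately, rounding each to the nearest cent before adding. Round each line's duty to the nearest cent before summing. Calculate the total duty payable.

£86,633.14

Line 1 (1673.40, Hesovia, 2,171 liters, £121,402.32):
Code 1673.40 is under a tariff-rate quota (threshold 4,120 liters). Quantity 2,171 liters is within the quota, so the in-quota rate 4.5% applies to the full value.
Duty = £121,402.32 × 4.5% = £5,463.10.
Line 2 (1281.04, Hesovia, 2,580 m², £247,293.00):
Base rate for 1281.04 is 3% + £2.52/m².
Duty = £247,293.00 × 3% + 2,580 × £2.52 = £13,920.39.
Line 3 (5762.23, Corius, 3,167 units, £671,879.05):
Base rate for 5762.23 is 5.5%.
The additional-duty order on 5762.23 targets Quenica, not Corius; it does not apply.
Duty = £671,879.05 × 5.5% = £36,953.35.
Line 4 (4140.58, Corius, 3,263 kg, £295,758.32):
Base rate for 4140.58 is 7% + £2.94/kg.
Duty = £295,758.32 × 7% + 3,263 × £2.94 = £30,296.30.
Total = £5,463.10 + £13,920.39 + £36,953.35 + £30,296.30 = £86,633.14.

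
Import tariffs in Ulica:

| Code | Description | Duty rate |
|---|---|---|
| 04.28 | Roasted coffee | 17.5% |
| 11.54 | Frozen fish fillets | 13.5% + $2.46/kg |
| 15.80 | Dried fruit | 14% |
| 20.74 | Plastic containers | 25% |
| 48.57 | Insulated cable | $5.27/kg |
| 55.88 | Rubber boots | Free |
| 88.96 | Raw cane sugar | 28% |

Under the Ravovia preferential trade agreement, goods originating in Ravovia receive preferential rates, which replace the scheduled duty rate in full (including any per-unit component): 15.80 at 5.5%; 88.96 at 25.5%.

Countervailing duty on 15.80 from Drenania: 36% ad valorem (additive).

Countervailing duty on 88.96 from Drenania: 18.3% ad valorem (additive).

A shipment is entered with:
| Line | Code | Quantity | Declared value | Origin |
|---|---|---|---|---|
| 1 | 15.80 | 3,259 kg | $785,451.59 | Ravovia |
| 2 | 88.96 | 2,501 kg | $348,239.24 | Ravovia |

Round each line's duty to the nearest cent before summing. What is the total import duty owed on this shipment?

$132,000.85

Line 1 (15.80, Ravovia, 3,259 kg, $785,451.59):
Base rate for 15.80 is 14%.
Origin Ravovia qualifies under the Ulica–Ravovia agreement and 15.80 is covered: preferential rate 5.5% applies instead.
The additional-duty order on 15.80 targets Drenania, not Ravovia; it does not apply.
Duty = $785,451.59 × 5.5% = $43,199.84.
Line 2 (88.96, Ravovia, 2,501 kg, $348,239.24):
Base rate for 88.96 is 28%.
Origin Ravovia qualifies under the Ulica–Ravovia agreement and 88.96 is covered: preferential rate 25.5% applies instead.
The additional-duty order on 88.96 targets Drenania, not Ravovia; it does not apply.
Duty = $348,239.24 × 25.5% = $88,801.01.
Total = $43,199.84 + $88,801.01 = $132,000.85.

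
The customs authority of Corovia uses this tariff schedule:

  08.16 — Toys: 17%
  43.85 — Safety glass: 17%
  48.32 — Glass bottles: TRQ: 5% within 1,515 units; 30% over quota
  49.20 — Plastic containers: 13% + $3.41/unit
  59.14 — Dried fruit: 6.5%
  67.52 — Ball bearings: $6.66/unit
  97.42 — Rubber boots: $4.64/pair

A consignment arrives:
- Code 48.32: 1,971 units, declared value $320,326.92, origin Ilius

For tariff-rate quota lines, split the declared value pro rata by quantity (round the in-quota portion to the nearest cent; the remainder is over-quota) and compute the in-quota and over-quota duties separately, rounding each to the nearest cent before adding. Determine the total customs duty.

Line 1 (48.32, Ilius, 1,971 units, $320,326.92):
Code 48.32 is under a tariff-rate quota (threshold 1,515 units). In-quota: 1,515 units at 5%; over-quota: 456 units at 30%.
Pro-rata value split: in-quota = $320,326.92 × 1,515/1,971 = $246,217.80; over-quota = $320,326.92 − $246,217.80 = $74,109.12.
In-quota duty = $246,217.80 × 5% = $12,310.89. Over-quota duty = $74,109.12 × 30% = $22,232.74.
Line duty = $12,310.89 + $22,232.74 = $34,543.63.

$34,543.63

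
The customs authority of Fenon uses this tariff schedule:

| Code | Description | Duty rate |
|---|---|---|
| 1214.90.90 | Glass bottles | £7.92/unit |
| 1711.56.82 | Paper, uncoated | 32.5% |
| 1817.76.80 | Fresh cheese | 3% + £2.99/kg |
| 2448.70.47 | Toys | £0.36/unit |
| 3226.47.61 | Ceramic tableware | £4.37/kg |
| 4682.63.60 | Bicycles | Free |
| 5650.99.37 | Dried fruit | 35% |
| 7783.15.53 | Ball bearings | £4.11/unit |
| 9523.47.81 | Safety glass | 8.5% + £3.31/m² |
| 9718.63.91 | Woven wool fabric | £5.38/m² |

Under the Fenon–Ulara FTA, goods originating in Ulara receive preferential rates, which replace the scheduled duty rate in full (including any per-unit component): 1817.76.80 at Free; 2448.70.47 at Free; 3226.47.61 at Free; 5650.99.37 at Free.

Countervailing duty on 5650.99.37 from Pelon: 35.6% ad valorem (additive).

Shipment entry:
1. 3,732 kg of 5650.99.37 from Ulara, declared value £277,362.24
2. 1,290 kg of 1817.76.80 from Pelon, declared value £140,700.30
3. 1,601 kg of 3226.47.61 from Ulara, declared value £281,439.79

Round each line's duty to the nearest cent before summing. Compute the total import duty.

Line 1 (5650.99.37, Ulara, 3,732 kg, £277,362.24):
Base rate for 5650.99.37 is 35%.
Origin Ulara qualifies under the Fenon–Ulara agreement and 5650.99.37 is covered: preferential rate Free applies instead.
The additional-duty order on 5650.99.37 targets Pelon, not Ulara; it does not apply.
Duty = £277,362.24 × 0% = £0.00.
Line 2 (1817.76.80, Pelon, 1,290 kg, £140,700.30):
Base rate for 1817.76.80 is 3% + £2.99/kg.
1817.76.80 has an FTA preferential rate, but origin Pelon is not Ulara; base rate stands.
Duty = £140,700.30 × 3% + 1,290 × £2.99 = £8,078.11.
Line 3 (3226.47.61, Ulara, 1,601 kg, £281,439.79):
Base rate for 3226.47.61 is £4.37/kg.
Origin Ulara qualifies under the Fenon–Ulara agreement and 3226.47.61 is covered: preferential rate Free applies instead.
Duty = £281,439.79 × 0% = £0.00.
Total = £0.00 + £8,078.11 + £0.00 = £8,078.11.

£8,078.11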